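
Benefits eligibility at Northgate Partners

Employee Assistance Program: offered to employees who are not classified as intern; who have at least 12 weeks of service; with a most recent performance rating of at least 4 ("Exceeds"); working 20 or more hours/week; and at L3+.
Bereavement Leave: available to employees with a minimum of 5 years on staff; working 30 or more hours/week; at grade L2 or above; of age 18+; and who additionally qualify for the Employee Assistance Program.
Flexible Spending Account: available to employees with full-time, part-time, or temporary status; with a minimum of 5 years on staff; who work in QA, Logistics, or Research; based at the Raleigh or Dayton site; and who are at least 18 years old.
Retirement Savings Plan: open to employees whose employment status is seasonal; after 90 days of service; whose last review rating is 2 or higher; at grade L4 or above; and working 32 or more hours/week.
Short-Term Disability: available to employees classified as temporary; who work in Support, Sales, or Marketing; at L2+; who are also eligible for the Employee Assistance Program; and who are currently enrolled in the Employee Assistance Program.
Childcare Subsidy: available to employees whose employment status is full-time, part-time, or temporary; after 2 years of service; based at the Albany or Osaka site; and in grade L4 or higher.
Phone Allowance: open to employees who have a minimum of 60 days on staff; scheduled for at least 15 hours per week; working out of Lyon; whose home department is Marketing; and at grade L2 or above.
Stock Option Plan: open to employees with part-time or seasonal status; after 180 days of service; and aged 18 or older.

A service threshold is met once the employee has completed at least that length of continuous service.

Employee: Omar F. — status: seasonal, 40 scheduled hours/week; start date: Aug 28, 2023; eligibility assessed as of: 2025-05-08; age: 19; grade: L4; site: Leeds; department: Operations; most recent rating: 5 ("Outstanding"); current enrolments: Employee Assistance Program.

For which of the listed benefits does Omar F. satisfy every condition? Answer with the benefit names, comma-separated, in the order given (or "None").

Employee Assistance Program, Retirement Savings Plan, Stock Option Plan

Service from Aug 28, 2023 to 2025-05-08: 619 days.
Employee Assistance Program — status seasonal ✓ (not excluded); service 619 days ≥ 12 weeks (≈84 days) ✓; rating 5 ≥ 4 ✓; 40 hrs/wk ≥ 20 ✓; grade L4 ≥ L3 ✓ → eligible.
Bereavement Leave — service 619 days < 5 years (≈1825 days) ✗ → not eligible.
Flexible Spending Account — status seasonal ✗ (requires full-time, part-time, or temporary) → not eligible.
Retirement Savings Plan — status seasonal ✓; service 619 days ≥ 90 days ✓; rating 5 ≥ 2 ✓; grade L4 ≥ L4 ✓; 40 hrs/wk ≥ 32 ✓ → eligible.
Short-Term Disability — status seasonal ✗ (requires temporary) → not eligible.
Childcare Subsidy — status seasonal ✗ (requires full-time, part-time, or temporary) → not eligible.
Phone Allowance — service 619 days ≥ 60 days ✓; 40 hrs/wk ≥ 15 ✓; site Leeds ✗ (not Lyon) → not eligible.
Stock Option Plan — status seasonal ✓; service 619 days ≥ 180 days ✓; age 19 ≥ 18 ✓ → eligible.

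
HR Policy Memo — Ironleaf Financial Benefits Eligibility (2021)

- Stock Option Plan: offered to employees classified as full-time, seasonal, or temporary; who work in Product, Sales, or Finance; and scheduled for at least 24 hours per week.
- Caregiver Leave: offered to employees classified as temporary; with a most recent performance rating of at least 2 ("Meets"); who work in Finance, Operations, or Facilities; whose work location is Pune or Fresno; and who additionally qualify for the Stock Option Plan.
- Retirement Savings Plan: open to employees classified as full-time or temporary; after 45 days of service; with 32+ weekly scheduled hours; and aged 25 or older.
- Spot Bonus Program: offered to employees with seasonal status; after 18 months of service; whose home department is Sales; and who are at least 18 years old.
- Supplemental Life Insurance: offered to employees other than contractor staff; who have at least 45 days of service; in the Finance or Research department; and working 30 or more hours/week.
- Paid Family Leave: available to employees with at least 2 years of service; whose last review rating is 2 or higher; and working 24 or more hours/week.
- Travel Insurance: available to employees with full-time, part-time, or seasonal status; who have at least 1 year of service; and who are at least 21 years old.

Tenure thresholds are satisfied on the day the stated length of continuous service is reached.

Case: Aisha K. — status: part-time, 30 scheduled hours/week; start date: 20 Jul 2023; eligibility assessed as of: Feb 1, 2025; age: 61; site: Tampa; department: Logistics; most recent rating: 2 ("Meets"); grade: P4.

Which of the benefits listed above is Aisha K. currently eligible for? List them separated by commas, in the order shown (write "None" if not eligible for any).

Service from 20 Jul 2023 to Feb 1, 2025: 562 days.
Stock Option Plan — status part-time ✗ (requires full-time, seasonal, or temporary) → not eligible.
Caregiver Leave — status part-time ✗ (requires temporary) → not eligible.
Retirement Savings Plan — status part-time ✗ (requires full-time or temporary) → not eligible.
Spot Bonus Program — status part-time ✗ (requires seasonal) → not eligible.
Supplemental Life Insurance — status part-time ✓ (not excluded); service 562 days ≥ 45 days ✓; dept Logistics ✗ → not eligible.
Paid Family Leave — service 562 days < 2 years (≈730 days) ✗ → not eligible.
Travel Insurance — status part-time ✓; service 562 days ≥ 1 year (≈365 days) ✓; age 61 ≥ 21 ✓ → eligible.

Travel Insurance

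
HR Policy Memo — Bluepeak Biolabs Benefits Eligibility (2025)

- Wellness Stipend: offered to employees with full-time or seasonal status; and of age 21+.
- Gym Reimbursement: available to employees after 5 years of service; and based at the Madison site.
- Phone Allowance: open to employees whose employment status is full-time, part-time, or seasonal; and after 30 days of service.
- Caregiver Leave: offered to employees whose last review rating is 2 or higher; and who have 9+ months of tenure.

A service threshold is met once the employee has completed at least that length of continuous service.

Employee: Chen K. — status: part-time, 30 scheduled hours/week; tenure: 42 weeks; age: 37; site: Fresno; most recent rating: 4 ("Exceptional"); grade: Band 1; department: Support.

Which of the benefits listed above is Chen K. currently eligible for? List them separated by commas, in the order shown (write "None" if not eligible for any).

Wellness Stipend — status part-time ✗ (requires full-time or seasonal) → not eligible.
Gym Reimbursement — service 42 weeks < 5 years (≈1825 days) ✗ → not eligible.
Phone Allowance — status part-time ✓; service 42 weeks ≥ 30 days ✓ → eligible.
Caregiver Leave — rating 4 ≥ 2 ✓; service 42 weeks ≥ 9 months (≈270 days) ✓ → eligible.

Phone Allowance, Caregiver Leave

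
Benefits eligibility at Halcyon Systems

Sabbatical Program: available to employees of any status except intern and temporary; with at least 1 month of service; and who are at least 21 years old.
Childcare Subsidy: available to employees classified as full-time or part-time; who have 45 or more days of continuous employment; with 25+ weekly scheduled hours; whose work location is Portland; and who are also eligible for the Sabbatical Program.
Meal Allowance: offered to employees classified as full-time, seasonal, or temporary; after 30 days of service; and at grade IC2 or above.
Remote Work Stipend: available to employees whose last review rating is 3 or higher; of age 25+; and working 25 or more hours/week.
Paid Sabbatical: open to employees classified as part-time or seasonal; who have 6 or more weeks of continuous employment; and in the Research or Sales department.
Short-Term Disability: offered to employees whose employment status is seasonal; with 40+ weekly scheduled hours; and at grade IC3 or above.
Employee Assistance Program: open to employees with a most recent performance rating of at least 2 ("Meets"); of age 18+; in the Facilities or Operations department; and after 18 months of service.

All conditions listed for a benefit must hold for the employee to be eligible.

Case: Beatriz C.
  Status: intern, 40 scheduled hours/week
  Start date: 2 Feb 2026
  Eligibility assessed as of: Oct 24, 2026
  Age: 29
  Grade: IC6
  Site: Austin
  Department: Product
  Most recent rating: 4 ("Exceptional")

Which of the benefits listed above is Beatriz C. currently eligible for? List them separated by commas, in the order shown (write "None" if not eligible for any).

Remote Work Stipend

Service from 2 Feb 2026 to Oct 24, 2026: 264 days.
Sabbatical Program — status intern ✗ (excluded) → not eligible.
Childcare Subsidy — status intern ✗ (requires full-time or part-time) → not eligible.
Meal Allowance — status intern ✗ (requires full-time, seasonal, or temporary) → not eligible.
Remote Work Stipend — rating 4 ≥ 3 ✓; age 29 ≥ 25 ✓; 40 hrs/wk ≥ 25 ✓ → eligible.
Paid Sabbatical — status intern ✗ (requires part-time or seasonal) → not eligible.
Short-Term Disability — status intern ✗ (requires seasonal) → not eligible.
Employee Assistance Program — rating 4 ≥ 2 ✓; age 29 ≥ 18 ✓; dept Product ✗ → not eligible.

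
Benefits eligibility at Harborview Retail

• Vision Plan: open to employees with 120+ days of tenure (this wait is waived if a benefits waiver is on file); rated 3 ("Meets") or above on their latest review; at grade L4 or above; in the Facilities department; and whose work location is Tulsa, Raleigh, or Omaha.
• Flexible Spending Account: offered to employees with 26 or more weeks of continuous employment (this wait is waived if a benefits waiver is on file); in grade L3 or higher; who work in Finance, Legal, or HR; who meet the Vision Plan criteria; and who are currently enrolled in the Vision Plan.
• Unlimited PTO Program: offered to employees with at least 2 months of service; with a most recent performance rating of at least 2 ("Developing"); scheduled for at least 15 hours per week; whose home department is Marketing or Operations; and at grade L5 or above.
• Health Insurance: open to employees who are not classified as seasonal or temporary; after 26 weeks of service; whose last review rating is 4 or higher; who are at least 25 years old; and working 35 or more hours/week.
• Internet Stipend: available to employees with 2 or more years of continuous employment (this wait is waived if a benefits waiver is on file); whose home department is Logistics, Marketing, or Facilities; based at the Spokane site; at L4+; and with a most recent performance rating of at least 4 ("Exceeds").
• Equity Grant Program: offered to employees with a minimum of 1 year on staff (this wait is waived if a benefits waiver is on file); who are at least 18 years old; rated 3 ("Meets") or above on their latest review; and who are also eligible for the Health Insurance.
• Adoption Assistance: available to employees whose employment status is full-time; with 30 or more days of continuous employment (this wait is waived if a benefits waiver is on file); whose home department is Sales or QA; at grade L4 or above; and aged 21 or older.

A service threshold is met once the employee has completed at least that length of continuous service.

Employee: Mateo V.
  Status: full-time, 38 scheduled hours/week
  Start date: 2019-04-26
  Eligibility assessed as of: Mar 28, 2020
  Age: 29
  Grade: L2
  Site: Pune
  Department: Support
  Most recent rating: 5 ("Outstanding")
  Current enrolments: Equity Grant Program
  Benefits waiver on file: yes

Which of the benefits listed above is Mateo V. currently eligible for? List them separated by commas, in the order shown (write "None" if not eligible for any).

Health Insurance, Equity Grant Program

Service from 2019-04-26 to Mar 28, 2020: 337 days.
Vision Plan — benefits waiver on file ✓; rating 5 ≥ 3 ✓; grade L2 < L4 ✗ → not eligible.
Flexible Spending Account — benefits waiver on file ✓; grade L2 < L3 ✗ → not eligible.
Unlimited PTO Program — service 337 days ≥ 2 months (≈60 days) ✓; rating 5 ≥ 2 ✓; 38 hrs/wk ≥ 15 ✓; dept Support ✗ → not eligible.
Health Insurance — status full-time ✓ (not excluded); service 337 days ≥ 26 weeks (≈182 days) ✓; rating 5 ≥ 4 ✓; age 29 ≥ 25 ✓; 38 hrs/wk ≥ 35 ✓ → eligible.
Internet Stipend — benefits waiver on file ✓; dept Support ✗ → not eligible.
Equity Grant Program — benefits waiver on file ✓; age 29 ≥ 18 ✓; rating 5 ≥ 3 ✓; eligible for Health Insurance ✓ → eligible.
Adoption Assistance — status full-time ✓; benefits waiver on file ✓; dept Support ✗ → not eligible.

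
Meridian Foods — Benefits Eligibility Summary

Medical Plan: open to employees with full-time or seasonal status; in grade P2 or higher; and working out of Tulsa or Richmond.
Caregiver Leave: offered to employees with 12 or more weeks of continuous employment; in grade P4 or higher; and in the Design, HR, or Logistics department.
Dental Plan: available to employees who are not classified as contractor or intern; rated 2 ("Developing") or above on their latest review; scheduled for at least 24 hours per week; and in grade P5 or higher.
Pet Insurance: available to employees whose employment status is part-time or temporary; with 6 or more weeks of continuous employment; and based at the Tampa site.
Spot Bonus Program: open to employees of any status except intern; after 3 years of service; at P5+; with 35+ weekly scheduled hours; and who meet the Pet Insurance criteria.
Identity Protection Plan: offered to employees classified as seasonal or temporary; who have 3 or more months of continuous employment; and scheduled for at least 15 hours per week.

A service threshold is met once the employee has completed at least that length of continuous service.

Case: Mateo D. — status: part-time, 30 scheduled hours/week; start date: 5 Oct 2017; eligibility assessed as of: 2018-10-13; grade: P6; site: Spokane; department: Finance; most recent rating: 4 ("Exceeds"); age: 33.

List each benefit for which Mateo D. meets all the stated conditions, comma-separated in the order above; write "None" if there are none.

Service from 5 Oct 2017 to 2018-10-13: 373 days.
Medical Plan — status part-time ✗ (requires full-time or seasonal) → not eligible.
Caregiver Leave — service 373 days ≥ 12 weeks (≈84 days) ✓; grade P6 ≥ P4 ✓; dept Finance ✗ → not eligible.
Dental Plan — status part-time ✓ (not excluded); rating 4 ≥ 2 ✓; 30 hrs/wk ≥ 24 ✓; grade P6 ≥ P5 ✓ → eligible.
Pet Insurance — status part-time ✓; service 373 days ≥ 6 weeks (≈42 days) ✓; site Spokane ✗ (not Tampa) → not eligible.
Spot Bonus Program — status part-time ✓ (not excluded); service 373 days < 3 years (≈1095 days) ✗ → not eligible.
Identity Protection Plan — status part-time ✗ (requires seasonal or temporary) → not eligible.

Dental Plan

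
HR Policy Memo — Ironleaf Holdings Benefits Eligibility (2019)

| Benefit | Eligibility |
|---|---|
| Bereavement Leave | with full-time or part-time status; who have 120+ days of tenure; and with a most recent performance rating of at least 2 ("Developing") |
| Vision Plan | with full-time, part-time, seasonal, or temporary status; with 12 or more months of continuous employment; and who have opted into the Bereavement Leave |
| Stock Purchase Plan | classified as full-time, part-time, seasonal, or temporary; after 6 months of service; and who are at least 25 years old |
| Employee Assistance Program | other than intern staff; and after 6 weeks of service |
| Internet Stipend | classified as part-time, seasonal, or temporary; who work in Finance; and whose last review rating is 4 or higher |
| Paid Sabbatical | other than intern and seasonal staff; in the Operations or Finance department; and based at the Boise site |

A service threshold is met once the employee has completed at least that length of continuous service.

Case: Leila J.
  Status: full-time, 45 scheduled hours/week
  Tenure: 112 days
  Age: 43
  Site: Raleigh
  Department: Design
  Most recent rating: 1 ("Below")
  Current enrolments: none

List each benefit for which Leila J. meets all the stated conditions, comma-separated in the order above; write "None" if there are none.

Bereavement Leave — status full-time ✓; service 112 days < 120 days ✗ → not eligible.
Vision Plan — status full-time ✓; service 112 days < 12 months (≈360 days) ✗ → not eligible.
Stock Purchase Plan — status full-time ✓; service 112 days < 6 months (≈180 days) ✗ → not eligible.
Employee Assistance Program — status full-time ✓ (not excluded); service 112 days ≥ 6 weeks (≈42 days) ✓ → eligible.
Internet Stipend — status full-time ✗ (requires part-time, seasonal, or temporary) → not eligible.
Paid Sabbatical — status full-time ✓ (not excluded); dept Design ✗ → not eligible.

Employee Assistance Program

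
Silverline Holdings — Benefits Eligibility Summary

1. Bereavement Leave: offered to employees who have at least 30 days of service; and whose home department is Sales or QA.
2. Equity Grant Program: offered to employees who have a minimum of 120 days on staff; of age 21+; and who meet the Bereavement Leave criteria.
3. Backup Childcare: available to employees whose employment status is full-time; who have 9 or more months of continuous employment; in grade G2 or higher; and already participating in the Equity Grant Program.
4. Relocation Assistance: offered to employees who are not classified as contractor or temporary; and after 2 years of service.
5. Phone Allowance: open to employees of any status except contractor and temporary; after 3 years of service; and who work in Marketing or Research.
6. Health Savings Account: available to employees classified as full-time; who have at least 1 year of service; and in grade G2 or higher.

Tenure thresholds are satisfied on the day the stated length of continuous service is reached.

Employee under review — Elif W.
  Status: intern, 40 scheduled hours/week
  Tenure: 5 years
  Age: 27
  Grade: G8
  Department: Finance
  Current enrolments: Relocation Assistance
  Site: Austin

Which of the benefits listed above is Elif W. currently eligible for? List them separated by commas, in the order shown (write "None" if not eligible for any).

Relocation Assistance

Bereavement Leave — service 5 years ≥ 30 days ✓; dept Finance ✗ → not eligible.
Equity Grant Program — service 5 years ≥ 120 days ✓; age 27 ≥ 21 ✓; not eligible for Bereavement Leave ✗ → not eligible.
Backup Childcare — status intern ✗ (requires full-time) → not eligible.
Relocation Assistance — status intern ✓ (not excluded); service 5 years ≥ 2 years ✓ → eligible.
Phone Allowance — status intern ✓ (not excluded); service 5 years ≥ 3 years ✓; dept Finance ✗ → not eligible.
Health Savings Account — status intern ✗ (requires full-time) → not eligible.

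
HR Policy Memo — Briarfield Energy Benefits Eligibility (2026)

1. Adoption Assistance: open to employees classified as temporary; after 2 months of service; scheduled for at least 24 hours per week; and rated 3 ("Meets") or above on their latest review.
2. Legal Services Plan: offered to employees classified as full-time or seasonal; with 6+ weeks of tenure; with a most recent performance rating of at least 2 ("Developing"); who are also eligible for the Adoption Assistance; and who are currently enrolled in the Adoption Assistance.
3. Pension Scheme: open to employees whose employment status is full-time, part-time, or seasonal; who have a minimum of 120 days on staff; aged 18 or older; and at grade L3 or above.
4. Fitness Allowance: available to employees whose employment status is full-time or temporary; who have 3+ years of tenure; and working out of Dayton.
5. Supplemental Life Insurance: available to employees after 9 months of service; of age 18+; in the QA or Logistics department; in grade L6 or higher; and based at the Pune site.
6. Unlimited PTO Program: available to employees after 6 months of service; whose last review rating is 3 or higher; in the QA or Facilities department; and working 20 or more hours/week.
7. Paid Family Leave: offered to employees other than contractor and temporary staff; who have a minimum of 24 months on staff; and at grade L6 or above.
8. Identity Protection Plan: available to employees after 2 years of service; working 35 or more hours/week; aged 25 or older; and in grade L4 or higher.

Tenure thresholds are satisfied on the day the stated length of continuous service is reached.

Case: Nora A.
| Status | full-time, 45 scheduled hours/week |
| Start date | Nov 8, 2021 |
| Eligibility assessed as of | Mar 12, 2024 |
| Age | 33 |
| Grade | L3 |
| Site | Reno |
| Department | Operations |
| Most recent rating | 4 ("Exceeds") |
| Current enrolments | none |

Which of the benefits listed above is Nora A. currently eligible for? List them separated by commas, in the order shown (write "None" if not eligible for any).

Service from Nov 8, 2021 to Mar 12, 2024: 855 days.
Adoption Assistance — status full-time ✗ (requires temporary) → not eligible.
Legal Services Plan — status full-time ✓; service 855 days ≥ 6 weeks (≈42 days) ✓; rating 4 ≥ 2 ✓; not eligible for Adoption Assistance ✗ → not eligible.
Pension Scheme — status full-time ✓; service 855 days ≥ 120 days ✓; age 33 ≥ 18 ✓; grade L3 ≥ L3 ✓ → eligible.
Fitness Allowance — status full-time ✓; service 855 days < 3 years (≈1095 days) ✗ → not eligible.
Supplemental Life Insurance — service 855 days ≥ 9 months (≈270 days) ✓; age 33 ≥ 18 ✓; dept Operations ✗ → not eligible.
Unlimited PTO Program — service 855 days ≥ 6 months (≈180 days) ✓; rating 4 ≥ 3 ✓; dept Operations ✗ → not eligible.
Paid Family Leave — status full-time ✓ (not excluded); service 855 days ≥ 24 months (≈720 days) ✓; grade L3 < L6 ✗ → not eligible.
Identity Protection Plan — service 855 days ≥ 2 years (≈730 days) ✓; 45 hrs/wk ≥ 35 ✓; age 33 ≥ 25 ✓; grade L3 < L4 ✗ → not eligible.

Pension Scheme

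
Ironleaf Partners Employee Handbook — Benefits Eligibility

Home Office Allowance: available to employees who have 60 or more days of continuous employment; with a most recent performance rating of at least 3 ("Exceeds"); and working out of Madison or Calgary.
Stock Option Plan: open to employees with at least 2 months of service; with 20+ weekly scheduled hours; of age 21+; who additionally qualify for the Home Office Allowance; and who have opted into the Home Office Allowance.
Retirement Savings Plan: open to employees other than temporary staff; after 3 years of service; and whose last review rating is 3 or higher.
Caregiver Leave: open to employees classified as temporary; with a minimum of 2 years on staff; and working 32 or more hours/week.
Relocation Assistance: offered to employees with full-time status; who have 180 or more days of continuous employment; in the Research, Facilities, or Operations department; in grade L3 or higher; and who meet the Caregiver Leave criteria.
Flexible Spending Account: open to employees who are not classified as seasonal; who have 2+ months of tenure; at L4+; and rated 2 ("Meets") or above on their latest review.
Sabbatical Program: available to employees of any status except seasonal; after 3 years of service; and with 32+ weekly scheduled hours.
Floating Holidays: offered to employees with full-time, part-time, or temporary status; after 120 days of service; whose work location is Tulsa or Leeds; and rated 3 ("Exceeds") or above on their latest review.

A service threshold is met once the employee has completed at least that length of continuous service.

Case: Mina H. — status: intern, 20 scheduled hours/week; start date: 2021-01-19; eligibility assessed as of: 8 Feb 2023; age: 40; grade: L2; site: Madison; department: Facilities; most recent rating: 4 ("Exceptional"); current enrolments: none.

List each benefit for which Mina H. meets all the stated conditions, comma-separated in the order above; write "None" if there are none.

Service from 2021-01-19 to 8 Feb 2023: 750 days.
Home Office Allowance — service 750 days ≥ 60 days ✓; rating 4 ≥ 3 ✓; site Madison ✓ → eligible.
Stock Option Plan — service 750 days ≥ 2 months (≈60 days) ✓; 20 hrs/wk ≥ 20 ✓; age 40 ≥ 21 ✓; eligible for Home Office Allowance ✓; not enrolled in Home Office Allowance ✗ → not eligible.
Retirement Savings Plan — status intern ✓ (not excluded); service 750 days < 3 years (≈1095 days) ✗ → not eligible.
Caregiver Leave — status intern ✗ (requires temporary) → not eligible.
Relocation Assistance — status intern ✗ (requires full-time) → not eligible.
Flexible Spending Account — status intern ✓ (not excluded); service 750 days ≥ 2 months (≈60 days) ✓; grade L2 < L4 ✗ → not eligible.
Sabbatical Program — status intern ✓ (not excluded); service 750 days < 3 years (≈1095 days) ✗ → not eligible.
Floating Holidays — status intern ✗ (requires full-time, part-time, or temporary) → not eligible.

Home Office Allowance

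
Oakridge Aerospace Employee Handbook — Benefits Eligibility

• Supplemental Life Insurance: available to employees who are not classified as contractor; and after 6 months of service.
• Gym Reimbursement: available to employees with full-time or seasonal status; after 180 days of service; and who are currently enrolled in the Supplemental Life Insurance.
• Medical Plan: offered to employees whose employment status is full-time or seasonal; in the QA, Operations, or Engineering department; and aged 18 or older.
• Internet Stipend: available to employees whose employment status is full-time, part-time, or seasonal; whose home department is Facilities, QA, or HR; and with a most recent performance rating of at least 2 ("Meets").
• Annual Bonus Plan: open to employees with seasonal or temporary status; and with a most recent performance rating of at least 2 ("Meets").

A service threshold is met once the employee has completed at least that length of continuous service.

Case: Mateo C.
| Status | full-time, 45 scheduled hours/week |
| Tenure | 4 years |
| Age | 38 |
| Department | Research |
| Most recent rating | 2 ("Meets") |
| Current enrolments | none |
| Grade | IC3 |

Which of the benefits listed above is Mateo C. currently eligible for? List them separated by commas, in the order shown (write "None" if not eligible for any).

Supplemental Life Insurance

Supplemental Life Insurance — status full-time ✓ (not excluded); service 4 years ≥ 6 months (≈180 days) ✓ → eligible.
Gym Reimbursement — status full-time ✓; service 4 years ≥ 180 days ✓; not enrolled in Supplemental Life Insurance ✗ → not eligible.
Medical Plan — status full-time ✓; dept Research ✗ → not eligible.
Internet Stipend — status full-time ✓; dept Research ✗ → not eligible.
Annual Bonus Plan — status full-time ✗ (requires seasonal or temporary) → not eligible.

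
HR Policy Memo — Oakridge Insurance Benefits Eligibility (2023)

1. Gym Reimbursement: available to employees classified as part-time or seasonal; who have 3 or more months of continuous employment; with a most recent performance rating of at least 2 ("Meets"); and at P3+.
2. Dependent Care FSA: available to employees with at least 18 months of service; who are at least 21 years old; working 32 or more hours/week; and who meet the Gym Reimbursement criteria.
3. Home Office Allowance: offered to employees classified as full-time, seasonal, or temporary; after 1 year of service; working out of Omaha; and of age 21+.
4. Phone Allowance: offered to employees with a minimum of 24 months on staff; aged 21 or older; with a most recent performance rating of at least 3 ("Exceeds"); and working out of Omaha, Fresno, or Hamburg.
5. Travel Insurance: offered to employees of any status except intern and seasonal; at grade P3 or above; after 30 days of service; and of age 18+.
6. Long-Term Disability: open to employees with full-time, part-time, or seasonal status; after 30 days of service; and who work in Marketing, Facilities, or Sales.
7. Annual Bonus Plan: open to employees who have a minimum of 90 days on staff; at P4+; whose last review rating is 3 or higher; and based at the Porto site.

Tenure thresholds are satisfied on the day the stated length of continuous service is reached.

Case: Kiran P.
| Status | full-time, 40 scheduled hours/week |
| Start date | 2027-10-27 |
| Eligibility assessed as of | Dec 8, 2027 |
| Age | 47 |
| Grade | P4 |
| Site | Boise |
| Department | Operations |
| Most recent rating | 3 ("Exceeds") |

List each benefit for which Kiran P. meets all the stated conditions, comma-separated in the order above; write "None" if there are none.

Service from 2027-10-27 to Dec 8, 2027: 42 days.
Gym Reimbursement — status full-time ✗ (requires part-time or seasonal) → not eligible.
Dependent Care FSA — service 42 days < 18 months (≈540 days) ✗ → not eligible.
Home Office Allowance — status full-time ✓; service 42 days < 1 year (≈365 days) ✗ → not eligible.
Phone Allowance — service 42 days < 24 months (≈720 days) ✗ → not eligible.
Travel Insurance — status full-time ✓ (not excluded); grade P4 ≥ P3 ✓; service 42 days ≥ 30 days ✓; age 47 ≥ 18 ✓ → eligible.
Long-Term Disability — status full-time ✓; service 42 days ≥ 30 days ✓; dept Operations ✗ → not eligible.
Annual Bonus Plan — service 42 days < 90 days ✗ → not eligible.

Travel Insurance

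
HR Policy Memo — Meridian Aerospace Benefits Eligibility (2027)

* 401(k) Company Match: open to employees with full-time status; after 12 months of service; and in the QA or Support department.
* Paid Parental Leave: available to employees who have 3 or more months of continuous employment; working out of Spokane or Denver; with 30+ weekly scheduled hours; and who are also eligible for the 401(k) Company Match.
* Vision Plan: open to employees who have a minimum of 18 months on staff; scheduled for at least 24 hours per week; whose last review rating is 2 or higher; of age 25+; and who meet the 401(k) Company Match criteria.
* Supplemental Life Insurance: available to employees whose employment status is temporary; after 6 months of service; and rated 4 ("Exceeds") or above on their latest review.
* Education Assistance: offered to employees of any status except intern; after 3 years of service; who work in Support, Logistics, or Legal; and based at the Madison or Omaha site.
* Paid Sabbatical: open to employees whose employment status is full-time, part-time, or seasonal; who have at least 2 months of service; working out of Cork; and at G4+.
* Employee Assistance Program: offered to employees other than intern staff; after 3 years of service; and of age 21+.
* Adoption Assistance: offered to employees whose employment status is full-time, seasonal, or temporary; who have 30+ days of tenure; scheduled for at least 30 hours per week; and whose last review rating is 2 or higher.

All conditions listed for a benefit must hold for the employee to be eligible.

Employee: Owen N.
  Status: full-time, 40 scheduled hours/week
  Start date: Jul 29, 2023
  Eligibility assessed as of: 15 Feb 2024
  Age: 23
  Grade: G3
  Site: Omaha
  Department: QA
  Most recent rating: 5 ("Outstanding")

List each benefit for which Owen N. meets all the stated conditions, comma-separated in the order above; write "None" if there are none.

Service from Jul 29, 2023 to 15 Feb 2024: 201 days.
401(k) Company Match — status full-time ✓; service 201 days < 12 months (≈360 days) ✗ → not eligible.
Paid Parental Leave — service 201 days ≥ 3 months (≈90 days) ✓; site Omaha ✗ (not Spokane or Denver) → not eligible.
Vision Plan — service 201 days < 18 months (≈540 days) ✗ → not eligible.
Supplemental Life Insurance — status full-time ✗ (requires temporary) → not eligible.
Education Assistance — status full-time ✓ (not excluded); service 201 days < 3 years (≈1095 days) ✗ → not eligible.
Paid Sabbatical — status full-time ✓; service 201 days ≥ 2 months (≈60 days) ✓; site Omaha ✗ (not Cork) → not eligible.
Employee Assistance Program — status full-time ✓ (not excluded); service 201 days < 3 years (≈1095 days) ✗ → not eligible.
Adoption Assistance — status full-time ✓; service 201 days ≥ 30 days ✓; 40 hrs/wk ≥ 30 ✓; rating 5 ≥ 2 ✓ → eligible.

Adoption Assistance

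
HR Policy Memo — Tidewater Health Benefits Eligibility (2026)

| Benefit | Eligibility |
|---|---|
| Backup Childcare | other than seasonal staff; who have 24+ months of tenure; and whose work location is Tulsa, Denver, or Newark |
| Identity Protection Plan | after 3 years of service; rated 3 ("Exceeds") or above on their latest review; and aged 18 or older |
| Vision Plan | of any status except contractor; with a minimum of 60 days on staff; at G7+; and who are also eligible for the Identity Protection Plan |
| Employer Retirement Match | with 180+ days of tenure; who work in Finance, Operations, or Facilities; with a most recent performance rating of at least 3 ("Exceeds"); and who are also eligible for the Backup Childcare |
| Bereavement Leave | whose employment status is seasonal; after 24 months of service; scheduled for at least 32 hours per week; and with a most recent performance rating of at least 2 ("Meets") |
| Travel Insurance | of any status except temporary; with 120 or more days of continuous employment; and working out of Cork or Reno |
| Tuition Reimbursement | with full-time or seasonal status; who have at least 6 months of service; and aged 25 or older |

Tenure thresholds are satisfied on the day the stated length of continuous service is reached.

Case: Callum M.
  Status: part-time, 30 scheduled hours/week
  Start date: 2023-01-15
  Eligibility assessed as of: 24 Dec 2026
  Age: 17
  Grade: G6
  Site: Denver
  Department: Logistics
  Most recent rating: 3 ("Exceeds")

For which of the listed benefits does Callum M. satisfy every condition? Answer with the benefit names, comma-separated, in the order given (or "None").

Service from 2023-01-15 to 24 Dec 2026: 1439 days.
Backup Childcare — status part-time ✓ (not excluded); service 1439 days ≥ 24 months (≈720 days) ✓; site Denver ✓ → eligible.
Identity Protection Plan — service 1439 days ≥ 3 years (≈1095 days) ✓; rating 3 ≥ 3 ✓; age 17 < 18 ✗ → not eligible.
Vision Plan — status part-time ✓ (not excluded); service 1439 days ≥ 60 days ✓; grade G6 < G7 ✗ → not eligible.
Employer Retirement Match — service 1439 days ≥ 180 days ✓; dept Logistics ✗ → not eligible.
Bereavement Leave — status part-time ✗ (requires seasonal) → not eligible.
Travel Insurance — status part-time ✓ (not excluded); service 1439 days ≥ 120 days ✓; site Denver ✗ (not Cork or Reno) → not eligible.
Tuition Reimbursement — status part-time ✗ (requires full-time or seasonal) → not eligible.

Backup Childcare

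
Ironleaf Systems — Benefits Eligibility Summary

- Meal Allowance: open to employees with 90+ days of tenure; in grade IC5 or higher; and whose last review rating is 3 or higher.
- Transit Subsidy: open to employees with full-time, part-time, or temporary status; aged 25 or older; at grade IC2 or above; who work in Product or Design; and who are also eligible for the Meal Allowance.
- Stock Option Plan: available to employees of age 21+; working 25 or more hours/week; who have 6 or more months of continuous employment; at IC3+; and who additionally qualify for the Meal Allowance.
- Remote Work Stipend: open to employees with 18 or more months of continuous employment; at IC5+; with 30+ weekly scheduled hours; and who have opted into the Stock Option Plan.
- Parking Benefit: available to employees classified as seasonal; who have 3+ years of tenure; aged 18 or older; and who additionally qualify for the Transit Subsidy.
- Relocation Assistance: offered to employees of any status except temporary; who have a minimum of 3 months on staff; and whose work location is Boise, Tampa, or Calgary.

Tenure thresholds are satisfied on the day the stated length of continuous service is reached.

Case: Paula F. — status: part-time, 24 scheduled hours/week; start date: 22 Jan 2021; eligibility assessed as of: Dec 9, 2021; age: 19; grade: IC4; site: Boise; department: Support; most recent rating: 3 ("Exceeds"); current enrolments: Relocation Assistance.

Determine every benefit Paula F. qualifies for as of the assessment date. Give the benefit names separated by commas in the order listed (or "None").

Service from 22 Jan 2021 to Dec 9, 2021: 321 days.
Meal Allowance — service 321 days ≥ 90 days ✓; grade IC4 < IC5 ✗ → not eligible.
Transit Subsidy — status part-time ✓; age 19 < 25 ✗ → not eligible.
Stock Option Plan — age 19 < 21 ✗ → not eligible.
Remote Work Stipend — service 321 days < 18 months (≈540 days) ✗ → not eligible.
Parking Benefit — status part-time ✗ (requires seasonal) → not eligible.
Relocation Assistance — status part-time ✓ (not excluded); service 321 days ≥ 3 months (≈90 days) ✓; site Boise ✓ → eligible.

Relocation Assistance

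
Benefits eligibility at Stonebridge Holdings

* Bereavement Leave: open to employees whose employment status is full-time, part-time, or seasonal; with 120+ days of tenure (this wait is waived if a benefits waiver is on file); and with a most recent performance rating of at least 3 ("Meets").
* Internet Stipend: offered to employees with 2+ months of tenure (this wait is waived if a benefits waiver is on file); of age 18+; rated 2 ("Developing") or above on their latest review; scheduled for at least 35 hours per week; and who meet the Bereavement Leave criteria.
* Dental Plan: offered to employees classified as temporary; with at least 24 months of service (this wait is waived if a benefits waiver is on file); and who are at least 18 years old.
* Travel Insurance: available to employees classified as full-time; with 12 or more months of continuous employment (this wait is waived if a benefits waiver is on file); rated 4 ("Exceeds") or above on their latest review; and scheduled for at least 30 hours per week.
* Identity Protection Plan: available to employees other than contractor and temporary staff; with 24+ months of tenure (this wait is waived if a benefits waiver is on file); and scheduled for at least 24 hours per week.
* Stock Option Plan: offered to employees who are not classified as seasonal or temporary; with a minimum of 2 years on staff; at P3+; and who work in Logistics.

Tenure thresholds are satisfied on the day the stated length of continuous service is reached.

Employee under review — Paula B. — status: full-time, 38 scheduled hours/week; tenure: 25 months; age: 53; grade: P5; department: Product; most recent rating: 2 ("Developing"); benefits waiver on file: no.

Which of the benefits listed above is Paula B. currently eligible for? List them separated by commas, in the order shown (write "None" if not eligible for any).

Identity Protection Plan

Bereavement Leave — status full-time ✓; no waiver, service 25 months ≥ 120 days ✓; rating 2 < 3 ✗ → not eligible.
Internet Stipend — no waiver, service 25 months ≥ 2 months ✓; age 53 ≥ 18 ✓; rating 2 ≥ 2 ✓; 38 hrs/wk ≥ 35 ✓; not eligible for Bereavement Leave ✗ → not eligible.
Dental Plan — status full-time ✗ (requires temporary) → not eligible.
Travel Insurance — status full-time ✓; no waiver, service 25 months ≥ 12 months ✓; rating 2 < 4 ✗ → not eligible.
Identity Protection Plan — status full-time ✓ (not excluded); no waiver, service 25 months ≥ 24 months ✓; 38 hrs/wk ≥ 24 ✓ → eligible.
Stock Option Plan — status full-time ✓ (not excluded); service 25 months ≥ 2 years (≈730 days) ✓; grade P5 ≥ P3 ✓; dept Product ✗ → not eligible.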